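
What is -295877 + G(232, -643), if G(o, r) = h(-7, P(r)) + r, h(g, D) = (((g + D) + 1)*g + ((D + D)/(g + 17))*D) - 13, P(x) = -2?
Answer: -1482381/5 ≈ -2.9648e+5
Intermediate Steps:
h(g, D) = -13 + g*(1 + D + g) + 2*D**2/(17 + g) (h(g, D) = (((D + g) + 1)*g + ((2*D)/(17 + g))*D) - 13 = ((1 + D + g)*g + (2*D/(17 + g))*D) - 13 = (g*(1 + D + g) + 2*D**2/(17 + g)) - 13 = -13 + g*(1 + D + g) + 2*D**2/(17 + g))
G(o, r) = 219/5 + r (G(o, r) = (-221 + (-7)**3 + 2*(-2)**2 + 4*(-7) + 18*(-7)**2 - 2*(-7)**2 + 17*(-2)*(-7))/(17 - 7) + r = (-221 - 343 + 2*4 - 28 + 18*49 - 2*49 + 238)/10 + r = (-221 - 343 + 8 - 28 + 882 - 98 + 238)/10 + r = (1/10)*438 + r = 219/5 + r)
-295877 + G(232, -643) = -295877 + (219/5 - 643) = -295877 - 2996/5 = -1482381/5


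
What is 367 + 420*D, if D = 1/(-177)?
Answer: 21513/59 ≈ 364.63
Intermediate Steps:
D = -1/177 ≈ -0.0056497
367 + 420*D = 367 + 420*(-1/177) = 367 - 140/59 = 21513/59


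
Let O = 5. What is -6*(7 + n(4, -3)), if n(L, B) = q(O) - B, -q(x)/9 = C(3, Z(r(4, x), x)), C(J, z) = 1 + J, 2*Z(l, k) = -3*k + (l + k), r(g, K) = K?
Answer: 156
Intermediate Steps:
Z(l, k) = l/2 - k (Z(l, k) = (-3*k + (l + k))/2 = (-3*k + (k + l))/2 = (l - 2*k)/2 = l/2 - k)
q(x) = -36 (q(x) = -9*(1 + 3) = -9*4 = -36)
n(L, B) = -36 - B
-6*(7 + n(4, -3)) = -6*(7 + (-36 - 1*(-3))) = -6*(7 + (-36 + 3)) = -6*(7 - 33) = -6*(-26) = 156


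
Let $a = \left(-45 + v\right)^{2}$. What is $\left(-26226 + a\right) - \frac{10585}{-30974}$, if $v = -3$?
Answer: $- \frac{740949443}{30974} \approx -23922.0$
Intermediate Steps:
$a = 2304$ ($a = \left(-45 - 3\right)^{2} = \left(-48\right)^{2} = 2304$)
$\left(-26226 + a\right) - \frac{10585}{-30974} = \left(-26226 + 2304\right) - \frac{10585}{-30974} = -23922 - - \frac{10585}{30974} = -23922 + \frac{10585}{30974} = - \frac{740949443}{30974}$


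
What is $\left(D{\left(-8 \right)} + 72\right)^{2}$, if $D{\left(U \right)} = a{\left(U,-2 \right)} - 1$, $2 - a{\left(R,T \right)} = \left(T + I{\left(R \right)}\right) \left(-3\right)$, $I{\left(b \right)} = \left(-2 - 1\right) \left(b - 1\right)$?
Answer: $21904$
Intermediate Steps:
$I{\left(b \right)} = 3 - 3 b$ ($I{\left(b \right)} = - 3 \left(-1 + b\right) = 3 - 3 b$)
$a{\left(R,T \right)} = 11 - 9 R + 3 T$ ($a{\left(R,T \right)} = 2 - \left(T - \left(-3 + 3 R\right)\right) \left(-3\right) = 2 - \left(3 + T - 3 R\right) \left(-3\right) = 2 - \left(-9 - 3 T + 9 R\right) = 2 + \left(9 - 9 R + 3 T\right) = 11 - 9 R + 3 T$)
$D{\left(U \right)} = 4 - 9 U$ ($D{\left(U \right)} = \left(11 - 9 U + 3 \left(-2\right)\right) - 1 = \left(11 - 9 U - 6\right) - 1 = \left(5 - 9 U\right) - 1 = 4 - 9 U$)
$\left(D{\left(-8 \right)} + 72\right)^{2} = \left(\left(4 - -72\right) + 72\right)^{2} = \left(\left(4 + 72\right) + 72\right)^{2} = \left(76 + 72\right)^{2} = 148^{2} = 21904$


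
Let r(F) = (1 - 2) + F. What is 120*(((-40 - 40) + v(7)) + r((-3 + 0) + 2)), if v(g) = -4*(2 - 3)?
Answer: -9360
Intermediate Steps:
v(g) = 4 (v(g) = -4*(-1) = 4)
r(F) = -1 + F
120*(((-40 - 40) + v(7)) + r((-3 + 0) + 2)) = 120*(((-40 - 40) + 4) + (-1 + ((-3 + 0) + 2))) = 120*((-80 + 4) + (-1 + (-3 + 2))) = 120*(-76 + (-1 - 1)) = 120*(-76 - 2) = 120*(-78) = -9360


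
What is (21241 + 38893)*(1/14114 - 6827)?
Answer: -2897144180559/7057 ≈ -4.1053e+8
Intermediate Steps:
(21241 + 38893)*(1/14114 - 6827) = 60134*(1/14114 - 6827) = 60134*(-96356277/14114) = -2897144180559/7057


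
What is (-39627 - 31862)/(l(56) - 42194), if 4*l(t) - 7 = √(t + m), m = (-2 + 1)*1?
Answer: 24130254082/14241487653 + 142978*√55/14241487653 ≈ 1.6944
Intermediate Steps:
m = -1 (m = -1*1 = -1)
l(t) = 7/4 + √(-1 + t)/4 (l(t) = 7/4 + √(t - 1)/4 = 7/4 + √(-1 + t)/4)
(-39627 - 31862)/(l(56) - 42194) = (-39627 - 31862)/((7/4 + √(-1 + 56)/4) - 42194) = -71489/((7/4 + √55/4) - 42194) = -71489/(-168769/4 + √55/4)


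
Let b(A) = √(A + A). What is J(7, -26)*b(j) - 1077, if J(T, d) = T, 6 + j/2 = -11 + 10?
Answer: -1077 + 14*I*√7 ≈ -1077.0 + 37.041*I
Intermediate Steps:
j = -14 (j = -12 + 2*(-11 + 10) = -12 + 2*(-1) = -12 - 2 = -14)
b(A) = √2*√A (b(A) = √(2*A) = √2*√A)
J(7, -26)*b(j) - 1077 = 7*(√2*√(-14)) - 1077 = 7*(√2*(I*√14)) - 1077 = 7*(2*I*√7) - 1077 = 14*I*√7 - 1077 = -1077 + 14*I*√7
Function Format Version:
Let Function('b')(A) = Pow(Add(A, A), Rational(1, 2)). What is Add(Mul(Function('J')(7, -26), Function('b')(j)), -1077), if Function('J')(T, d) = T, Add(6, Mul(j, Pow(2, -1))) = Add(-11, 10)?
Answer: Add(-1077, Mul(14, I, Pow(7, Rational(1, 2)))) ≈ Add(-1077.0, Mul(37.041, I))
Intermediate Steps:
j = -14 (j = Add(-12, Mul(2, Add(-11, 10))) = Add(-12, Mul(2, -1)) = Add(-12, -2) = -14)
Function('b')(A) = Mul(Pow(2, Rational(1, 2)), Pow(A, Rational(1, 2))) (Function('b')(A) = Pow(Mul(2, A), Rational(1, 2)) = Mul(Pow(2, Rational(1, 2)), Pow(A, Rational(1, 2))))
Add(Mul(Function('J')(7, -26), Function('b')(j)), -1077) = Add(Mul(7, Mul(Pow(2, Rational(1, 2)), Pow(-14, Rational(1, 2)))), -1077) = Add(Mul(7, Mul(Pow(2, Rational(1, 2)), Mul(I, Pow(14, Rational(1, 2))))), -1077) = Add(Mul(7, Mul(2, I, Pow(7, Rational(1, 2)))), -1077) = Add(Mul(14, I, Pow(7, Rational(1, 2))), -1077) = Add(-1077, Mul(14, I, Pow(7, Rational(1, 2))))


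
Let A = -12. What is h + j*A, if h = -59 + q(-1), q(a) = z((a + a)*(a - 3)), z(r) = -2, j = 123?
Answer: -1537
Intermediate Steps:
q(a) = -2
h = -61 (h = -59 - 2 = -61)
h + j*A = -61 + 123*(-12) = -61 - 1476 = -1537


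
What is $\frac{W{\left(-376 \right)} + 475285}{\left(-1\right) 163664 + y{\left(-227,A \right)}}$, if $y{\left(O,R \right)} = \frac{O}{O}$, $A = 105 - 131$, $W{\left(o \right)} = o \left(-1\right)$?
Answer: $- \frac{475661}{163663} \approx -2.9063$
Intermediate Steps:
$W{\left(o \right)} = - o$
$A = -26$ ($A = 105 - 131 = -26$)
$y{\left(O,R \right)} = 1$
$\frac{W{\left(-376 \right)} + 475285}{\left(-1\right) 163664 + y{\left(-227,A \right)}} = \frac{\left(-1\right) \left(-376\right) + 475285}{\left(-1\right) 163664 + 1} = \frac{376 + 475285}{-163664 + 1} = \frac{475661}{-163663} = 475661 \left(- \frac{1}{163663}\right) = - \frac{475661}{163663}$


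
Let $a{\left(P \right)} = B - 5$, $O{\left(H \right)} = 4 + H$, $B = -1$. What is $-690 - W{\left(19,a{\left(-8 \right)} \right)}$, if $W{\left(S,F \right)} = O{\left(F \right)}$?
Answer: $-688$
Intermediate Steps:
$a{\left(P \right)} = -6$ ($a{\left(P \right)} = -1 - 5 = -6$)
$W{\left(S,F \right)} = 4 + F$
$-690 - W{\left(19,a{\left(-8 \right)} \right)} = -690 - \left(4 - 6\right) = -690 - -2 = -690 + 2 = -688$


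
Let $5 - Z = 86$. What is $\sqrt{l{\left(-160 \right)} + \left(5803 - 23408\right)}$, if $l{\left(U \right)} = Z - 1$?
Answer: $i \sqrt{17687} \approx 132.99 i$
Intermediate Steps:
$Z = -81$ ($Z = 5 - 86 = -81$)
$l{\left(U \right)} = -82$ ($l{\left(U \right)} = -81 - 1 = -82$)
$\sqrt{l{\left(-160 \right)} + \left(5803 - 23408\right)} = \sqrt{-82 + \left(5803 - 23408\right)} = \sqrt{-82 - 17605} = \sqrt{-17687} = i \sqrt{17687}$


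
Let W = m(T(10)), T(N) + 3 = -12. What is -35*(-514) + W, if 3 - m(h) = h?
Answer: 18008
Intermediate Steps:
T(N) = -15 (T(N) = -3 - 12 = -15)
m(h) = 3 - h
W = 18 (W = 3 - 1*(-15) = 3 + 15 = 18)
-35*(-514) + W = -35*(-514) + 18 = 17990 + 18 = 18008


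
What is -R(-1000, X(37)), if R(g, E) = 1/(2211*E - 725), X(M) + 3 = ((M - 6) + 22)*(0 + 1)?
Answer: -1/109825 ≈ -9.1054e-6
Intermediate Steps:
X(M) = 13 + M (X(M) = -3 + ((M - 6) + 22)*(0 + 1) = -3 + ((-6 + M) + 22)*1 = -3 + (16 + M)*1 = -3 + (16 + M) = 13 + M)
R(g, E) = 1/(-725 + 2211*E)
-R(-1000, X(37)) = -1/(-725 + 2211*(13 + 37)) = -1/(-725 + 2211*50) = -1/(-725 + 110550) = -1/109825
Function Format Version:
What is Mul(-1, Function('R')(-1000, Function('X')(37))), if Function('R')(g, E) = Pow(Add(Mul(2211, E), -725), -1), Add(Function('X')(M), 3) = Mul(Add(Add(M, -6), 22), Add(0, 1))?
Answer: Rational(-1, 109825) ≈ -9.1054e-6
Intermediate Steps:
Function('X')(M) = Add(13, M) (Function('X')(M) = Add(-3, Mul(Add(Add(M, -6), 22), Add(0, 1))) = Add(-3, Mul(Add(Add(-6, M), 22), 1)) = Add(-3, Mul(Add(16, M), 1)) = Add(-3, Add(16, M)) = Add(13, M))
Function('R')(g, E) = Pow(Add(-725, Mul(2211, E)), -1)
Mul(-1, Function('R')(-1000, Function('X')(37))) = Mul(-1, Pow(Add(-725, Mul(2211, Add(13, 37))), -1)) = Mul(-1, Pow(Add(-725, Mul(2211, 50)), -1)) = Mul(-1, Pow(Add(-725, 110550), -1)) = Mul(-1, Pow(109825, -1)) = Mul(-1, Rational(1, 109825)) = Rational(-1, 109825)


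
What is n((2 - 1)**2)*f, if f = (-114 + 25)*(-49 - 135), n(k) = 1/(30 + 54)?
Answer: 4094/21 ≈ 194.95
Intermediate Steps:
n(k) = 1/84
f = 16376 (f = -89*(-184) = 16376)
n((2 - 1)**2)*f = (1/84)*16376 = 4094/21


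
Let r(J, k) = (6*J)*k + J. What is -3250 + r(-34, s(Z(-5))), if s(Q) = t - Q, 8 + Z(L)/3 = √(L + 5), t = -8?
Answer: -6548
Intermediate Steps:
Z(L) = -24 + 3*√(5 + L) (Z(L) = -24 + 3*√(L + 5) = -24 + 3*√(5 + L))
s(Q) = -8 - Q
r(J, k) = J + 6*J*k (r(J, k) = 6*J*k + J = J + 6*J*k)
-3250 + r(-34, s(Z(-5))) = -3250 - 34*(1 + 6*(-8 - (-24 + 3*√(5 - 5)))) = -3250 - 34*(1 + 6*(-8 - (-24 + 3*√0))) = -3250 - 34*(1 + 6*(-8 - (-24 + 3*0))) = -3250 - 34*(1 + 6*(-8 - (-24 + 0))) = -3250 - 34*(1 + 6*(-8 - 1*(-24))) = -3250 - 34*(1 + 6*(-8 + 24)) = -3250 - 34*(1 + 6*16) = -3250 - 34*(1 + 96) = -3250 - 34*97 = -3250 - 3298 = -6548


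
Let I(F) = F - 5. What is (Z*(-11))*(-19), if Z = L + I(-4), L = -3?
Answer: -2508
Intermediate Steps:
I(F) = -5 + F
Z = -12 (Z = -3 + (-5 - 4) = -3 - 9 = -12)
(Z*(-11))*(-19) = -12*(-11)*(-19) = 132*(-19) = -2508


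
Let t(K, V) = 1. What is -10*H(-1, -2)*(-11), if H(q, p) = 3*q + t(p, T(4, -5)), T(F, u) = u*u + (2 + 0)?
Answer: -220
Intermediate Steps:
T(F, u) = 2 + u² (T(F, u) = u² + 2 = 2 + u²)
H(q, p) = 1 + 3*q (H(q, p) = 3*q + 1 = 1 + 3*q)
-10*H(-1, -2)*(-11) = -10*(1 + 3*(-1))*(-11) = -10*(1 - 3)*(-11) = -10*(-2)*(-11) = 20*(-11) = -220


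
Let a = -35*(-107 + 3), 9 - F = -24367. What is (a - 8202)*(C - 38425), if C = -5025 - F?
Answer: 309422212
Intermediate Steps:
F = 24376 (F = 9 - 1*(-24367) = 9 + 24367 = 24376)
C = -29401 (C = -5025 - 1*24376 = -5025 - 24376 = -29401)
a = 3640 (a = -35*(-104) = 3640)
(a - 8202)*(C - 38425) = (3640 - 8202)*(-29401 - 38425) = -4562*(-67826) = 309422212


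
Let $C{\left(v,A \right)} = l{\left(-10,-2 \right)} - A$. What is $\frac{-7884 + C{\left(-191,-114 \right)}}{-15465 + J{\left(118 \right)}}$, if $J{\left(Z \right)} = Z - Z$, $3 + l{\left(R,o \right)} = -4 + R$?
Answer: $\frac{7787}{15465} \approx 0.50352$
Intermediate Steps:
$l{\left(R,o \right)} = -7 + R$ ($l{\left(R,o \right)} = -3 + \left(-4 + R\right) = -7 + R$)
$C{\left(v,A \right)} = -17 - A$ ($C{\left(v,A \right)} = \left(-7 - 10\right) - A = -17 - A$)
$J{\left(Z \right)} = 0$
$\frac{-7884 + C{\left(-191,-114 \right)}}{-15465 + J{\left(118 \right)}} = \frac{-7884 - -97}{-15465 + 0} = \frac{-7884 + \left(-17 + 114\right)}{-15465} = \left(-7884 + 97\right) \left(- \frac{1}{15465}\right) = \left(-7787\right) \left(- \frac{1}{15465}\right) = \frac{7787}{15465}$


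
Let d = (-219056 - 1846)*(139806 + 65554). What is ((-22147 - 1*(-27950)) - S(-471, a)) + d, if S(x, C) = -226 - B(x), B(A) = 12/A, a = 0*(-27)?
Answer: -7122215304491/157 ≈ -4.5364e+10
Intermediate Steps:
a = 0
S(x, C) = -226 - 12/x
d = -45364434720 (d = -220902*205360 = -45364434720)
((-22147 - 1*(-27950)) - S(-471, a)) + d = ((-22147 - 1*(-27950)) - (-226 - 12/(-471))) - 45364434720 = ((-22147 + 27950) - (-226 - 12*(-1/471))) - 45364434720 = (5803 - (-226 + 4/157)) - 45364434720 = (5803 - 1*(-35478/157)) - 45364434720 = (5803 + 35478/157) - 45364434720 = 946549/157 - 45364434720 = -7122215304491/157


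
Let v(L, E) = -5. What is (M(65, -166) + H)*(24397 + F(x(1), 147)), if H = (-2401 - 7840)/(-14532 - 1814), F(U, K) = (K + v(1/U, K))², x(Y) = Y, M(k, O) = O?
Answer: -10950642945/1486 ≈ -7.3692e+6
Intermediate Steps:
F(U, K) = (-5 + K)² (F(U, K) = (K - 5)² = (-5 + K)²)
H = 931/1486 (H = -10241/(-16346) = -10241*(-1/16346) = 931/1486 ≈ 0.62651)
(M(65, -166) + H)*(24397 + F(x(1), 147)) = (-166 + 931/1486)*(24397 + (-5 + 147)²) = -245745*(24397 + 142²)/1486 = -245745*(24397 + 20164)/1486 = -245745/1486*44561 = -10950642945/1486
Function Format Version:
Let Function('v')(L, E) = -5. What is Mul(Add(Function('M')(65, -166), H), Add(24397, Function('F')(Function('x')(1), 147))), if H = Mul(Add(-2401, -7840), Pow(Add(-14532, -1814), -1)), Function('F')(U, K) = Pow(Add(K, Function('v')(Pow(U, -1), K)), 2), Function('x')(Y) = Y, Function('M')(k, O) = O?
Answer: Rational(-10950642945, 1486) ≈ -7.3692e+6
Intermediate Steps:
Function('F')(U, K) = Pow(Add(-5, K), 2) (Function('F')(U, K) = Pow(Add(K, -5), 2) = Pow(Add(-5, K), 2))
H = Rational(931, 1486) (H = Mul(-10241, Pow(-16346, -1)) = Mul(-10241, Rational(-1, 16346)) = Rational(931, 1486) ≈ 0.62651)
Mul(Add(Function('M')(65, -166), H), Add(24397, Function('F')(Function('x')(1), 147))) = Mul(Add(-166, Rational(931, 1486)), Add(24397, Pow(Add(-5, 147), 2))) = Mul(Rational(-245745, 1486), Add(24397, Pow(142, 2))) = Mul(Rational(-245745, 1486), Add(24397, 20164)) = Mul(Rational(-245745, 1486), 44561) = Rational(-10950642945, 1486)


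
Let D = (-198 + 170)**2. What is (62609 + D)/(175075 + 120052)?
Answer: 63393/295127 ≈ 0.21480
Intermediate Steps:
D = 784 (D = (-28)**2 = 784)
(62609 + D)/(175075 + 120052) = (62609 + 784)/(175075 + 120052) = 63393/295127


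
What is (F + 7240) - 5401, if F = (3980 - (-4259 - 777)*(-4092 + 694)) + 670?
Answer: -17105839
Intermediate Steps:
F = -17107678 (F = (3980 - (-5036)*(-3398)) + 670 = (3980 - 1*17112328) + 670 = (3980 - 17112328) + 670 = -17108348 + 670 = -17107678)
(F + 7240) - 5401 = (-17107678 + 7240) - 5401 = -17100438 - 5401 = -17105839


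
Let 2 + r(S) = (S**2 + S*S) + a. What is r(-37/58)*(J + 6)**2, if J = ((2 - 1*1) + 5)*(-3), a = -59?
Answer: -7288776/841 ≈ -8666.8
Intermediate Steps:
r(S) = -61 + 2*S**2 (r(S) = -2 + ((S**2 + S*S) - 59) = -2 + ((S**2 + S**2) - 59) = -2 + (2*S**2 - 59) = -2 + (-59 + 2*S**2) = -61 + 2*S**2)
J = -18 (J = ((2 - 1) + 5)*(-3) = (1 + 5)*(-3) = 6*(-3) = -18)
r(-37/58)*(J + 6)**2 = (-61 + 2*(-37/58)**2)*(-18 + 6)**2 = (-61 + 2*(-37*1/58)**2)*(-12)**2 = (-61 + 2*(-37/58)**2)*144 = (-61 + 2*(1369/3364))*144 = (-61 + 1369/1682)*144 = -101233/1682*144 = -7288776/841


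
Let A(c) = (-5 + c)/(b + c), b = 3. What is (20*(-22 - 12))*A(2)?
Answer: 408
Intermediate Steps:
A(c) = (-5 + c)/(3 + c)
(20*(-22 - 12))*A(2) = (20*(-22 - 12))*((-5 + 2)/(3 + 2)) = (20*(-34))*(-3/5) = -136*(-3) = -680*(-⅗) = 408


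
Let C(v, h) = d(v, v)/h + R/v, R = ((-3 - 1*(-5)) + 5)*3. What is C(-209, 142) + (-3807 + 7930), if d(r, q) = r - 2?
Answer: 122315313/29678 ≈ 4121.4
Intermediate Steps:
d(r, q) = -2 + r
R = 21 (R = ((-3 + 5) + 5)*3 = (2 + 5)*3 = 7*3 = 21)
C(v, h) = 21/v + (-2 + v)/h (C(v, h) = (-2 + v)/h + 21/v = 21/v + (-2 + v)/h)
C(-209, 142) + (-3807 + 7930) = (-2/142 + 21/(-209) - 209/142) + (-3807 + 7930) = (-2*1/142 + 21*(-1/209) - 209*1/142) + 4123 = (-1/71 - 21/209 - 209/142) + 4123 = -47081/29678 + 4123 = 122315313/29678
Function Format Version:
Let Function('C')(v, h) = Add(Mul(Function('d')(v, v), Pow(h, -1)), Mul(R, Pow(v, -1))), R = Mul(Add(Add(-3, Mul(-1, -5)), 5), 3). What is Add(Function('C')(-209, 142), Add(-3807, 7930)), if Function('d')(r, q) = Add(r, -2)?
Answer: Rational(122315313, 29678) ≈ 4121.4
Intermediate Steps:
Function('d')(r, q) = Add(-2, r)
R = 21 (R = Mul(Add(Add(-3, 5), 5), 3) = Mul(Add(2, 5), 3) = Mul(7, 3) = 21)
Function('C')(v, h) = Add(Mul(21, Pow(v, -1)), Mul(Pow(h, -1), Add(-2, v))) (Function('C')(v, h) = Add(Mul(Add(-2, v), Pow(h, -1)), Mul(21, Pow(v, -1))) = Add(Mul(Pow(h, -1), Add(-2, v)), Mul(21, Pow(v, -1))) = Add(Mul(21, Pow(v, -1)), Mul(Pow(h, -1), Add(-2, v))))
Add(Function('C')(-209, 142), Add(-3807, 7930)) = Add(Add(Mul(-2, Pow(142, -1)), Mul(21, Pow(-209, -1)), Mul(-209, Pow(142, -1))), Add(-3807, 7930)) = Add(Add(Mul(-2, Rational(1, 142)), Mul(21, Rational(-1, 209)), Mul(-209, Rational(1, 142))), 4123) = Add(Add(Rational(-1, 71), Rational(-21, 209), Rational(-209, 142)), 4123) = Add(Rational(-47081, 29678), 4123) = Rational(122315313, 29678)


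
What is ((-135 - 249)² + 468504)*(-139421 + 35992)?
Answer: -63708126840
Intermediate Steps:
((-135 - 249)² + 468504)*(-139421 + 35992) = ((-384)² + 468504)*(-103429) = (147456 + 468504)*(-103429) = 615960*(-103429) = -63708126840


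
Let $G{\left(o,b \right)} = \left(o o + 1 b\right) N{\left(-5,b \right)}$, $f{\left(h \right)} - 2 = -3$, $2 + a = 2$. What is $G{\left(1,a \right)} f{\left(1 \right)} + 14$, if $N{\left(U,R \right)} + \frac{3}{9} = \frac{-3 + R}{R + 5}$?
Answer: $\frac{224}{15} \approx 14.933$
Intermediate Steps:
$a = 0$ ($a = -2 + 2 = 0$)
$f{\left(h \right)} = -1$ ($f{\left(h \right)} = 2 - 3 = -1$)
$N{\left(U,R \right)} = - \frac{1}{3} + \frac{-3 + R}{5 + R}$ ($N{\left(U,R \right)} = - \frac{1}{3} + \frac{-3 + R}{R + 5} = - \frac{1}{3} + \frac{-3 + R}{5 + R}$)
$G{\left(o,b \right)} = \frac{2 \left(-7 + b\right) \left(b + o^{2}\right)}{3 \left(5 + b\right)}$ ($G{\left(o,b \right)} = \left(o o + 1 b\right) \frac{2 \left(-7 + b\right)}{3 \left(5 + b\right)} = \left(o^{2} + b\right) \frac{2 \left(-7 + b\right)}{3 \left(5 + b\right)} = \left(b + o^{2}\right) \frac{2 \left(-7 + b\right)}{3 \left(5 + b\right)} = \frac{2 \left(-7 + b\right) \left(b + o^{2}\right)}{3 \left(5 + b\right)}$)
$G{\left(1,a \right)} f{\left(1 \right)} + 14 = \frac{2 \left(-7 + 0\right) \left(0 + 1^{2}\right)}{3 \left(5 + 0\right)} \left(-1\right) + 14 = \frac{2}{3} \cdot \frac{1}{5} \left(-7\right) \left(0 + 1\right) \left(-1\right) + 14 = \frac{2}{3} \cdot \frac{1}{5} \left(-7\right) 1 \left(-1\right) + 14 = \left(- \frac{14}{15}\right) \left(-1\right) + 14 = \frac{14}{15} + 14 = \frac{224}{15}$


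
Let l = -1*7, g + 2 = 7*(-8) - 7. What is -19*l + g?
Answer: 68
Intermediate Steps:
g = -65 (g = -2 + (7*(-8) - 7) = -2 + (-56 - 7) = -2 - 63 = -65)
l = -7
-19*l + g = -19*(-7) - 65 = 133 - 65 = 68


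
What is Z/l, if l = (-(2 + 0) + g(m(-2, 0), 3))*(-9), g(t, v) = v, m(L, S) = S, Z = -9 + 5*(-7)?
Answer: 44/9 ≈ 4.8889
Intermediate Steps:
Z = -44 (Z = -9 - 35 = -44)
l = -9 (l = (-(2 + 0) + 3)*(-9) = (-1*2 + 3)*(-9) = (-2 + 3)*(-9) = 1*(-9) = -9)
Z/l = -44/(-9) = -44*(-⅑) = 44/9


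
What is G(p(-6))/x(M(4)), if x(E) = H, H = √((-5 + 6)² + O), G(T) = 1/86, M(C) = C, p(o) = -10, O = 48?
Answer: 1/602 ≈ 0.0016611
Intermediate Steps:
G(T) = 1/86
H = 7 (H = √((-5 + 6)² + 48) = √(1² + 48) = √(1 + 48) = √49 = 7)
x(E) = 7
G(p(-6))/x(M(4)) = (1/86)/7 = (1/86)*(⅐) = 1/602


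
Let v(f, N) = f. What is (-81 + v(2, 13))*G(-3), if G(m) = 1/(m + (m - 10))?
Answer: 79/16 ≈ 4.9375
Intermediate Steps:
G(m) = 1/(-10 + 2*m) (G(m) = 1/(m + (-10 + m)) = 1/(-10 + 2*m))
(-81 + v(2, 13))*G(-3) = (-81 + 2)*(1/(2*(-5 - 3))) = -79/(2*(-8)) = -79*(-1)/(2*8) = -79*(-1/16) = 79/16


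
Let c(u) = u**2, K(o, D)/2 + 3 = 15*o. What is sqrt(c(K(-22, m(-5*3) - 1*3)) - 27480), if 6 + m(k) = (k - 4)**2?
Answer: 2*sqrt(104019) ≈ 645.04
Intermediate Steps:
m(k) = -6 + (-4 + k)**2 (m(k) = -6 + (k - 4)**2 = -6 + (-4 + k)**2)
K(o, D) = -6 + 30*o (K(o, D) = -6 + 2*(15*o) = -6 + 30*o)
sqrt(c(K(-22, m(-5*3) - 1*3)) - 27480) = sqrt((-6 + 30*(-22))**2 - 27480) = sqrt((-6 - 660)**2 - 27480) = sqrt((-666)**2 - 27480) = sqrt(443556 - 27480) = sqrt(416076) = 2*sqrt(104019)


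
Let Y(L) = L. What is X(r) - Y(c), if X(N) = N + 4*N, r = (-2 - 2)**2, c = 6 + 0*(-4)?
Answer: 74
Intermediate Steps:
c = 6 (c = 6 + 0 = 6)
r = 16 (r = (-4)**2 = 16)
X(N) = 5*N
X(r) - Y(c) = 5*16 - 1*6 = 80 - 6 = 74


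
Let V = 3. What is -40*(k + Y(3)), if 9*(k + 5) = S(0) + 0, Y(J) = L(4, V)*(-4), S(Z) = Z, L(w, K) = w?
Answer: 840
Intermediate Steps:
Y(J) = -16 (Y(J) = 4*(-4) = -16)
k = -5 (k = -5 + (0 + 0)/9 = -5 + (1/9)*0 = -5 + 0 = -5)
-40*(k + Y(3)) = -40*(-5 - 16) = -40*(-21) = 840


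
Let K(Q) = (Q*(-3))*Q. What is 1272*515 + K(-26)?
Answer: 653052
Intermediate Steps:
K(Q) = -3*Q² (K(Q) = (-3*Q)*Q = -3*Q²)
1272*515 + K(-26) = 1272*515 - 3*(-26)² = 655080 - 3*676 = 655080 - 2028 = 653052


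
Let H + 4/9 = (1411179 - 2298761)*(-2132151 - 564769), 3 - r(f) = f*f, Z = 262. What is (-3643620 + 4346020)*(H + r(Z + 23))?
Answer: 15132251398600899200/9 ≈ 1.6814e+18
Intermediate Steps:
r(f) = 3 - f² (r(f) = 3 - f*f = 3 - f²)
H = 21543638826956/9 (H = -4/9 + (1411179 - 2298761)*(-2132151 - 564769) = -4/9 - 887582*(-2696920) = -4/9 + 2393737647440 = 21543638826956/9 ≈ 2.3937e+12)
(-3643620 + 4346020)*(H + r(Z + 23)) = (-3643620 + 4346020)*(21543638826956/9 + (3 - (262 + 23)²)) = 702400*(21543638826956/9 + (3 - 1*285²)) = 702400*(21543638826956/9 + (3 - 1*81225)) = 702400*(21543638826956/9 + (3 - 81225)) = 702400*(21543638826956/9 - 81222) = 702400*(21543638095958/9) = 15132251398600899200/9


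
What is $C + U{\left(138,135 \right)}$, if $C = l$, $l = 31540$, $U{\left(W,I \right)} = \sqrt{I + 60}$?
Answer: $31540 + \sqrt{195} \approx 31554.0$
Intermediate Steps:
$U{\left(W,I \right)} = \sqrt{60 + I}$
$C = 31540$
$C + U{\left(138,135 \right)} = 31540 + \sqrt{60 + 135} = 31540 + \sqrt{195}$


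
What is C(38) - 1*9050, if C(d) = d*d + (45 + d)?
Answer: -7523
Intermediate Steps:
C(d) = 45 + d + d² (C(d) = d² + (45 + d) = 45 + d + d²)
C(38) - 1*9050 = (45 + 38 + 38²) - 1*9050 = (45 + 38 + 1444) - 9050 = 1527 - 9050 = -7523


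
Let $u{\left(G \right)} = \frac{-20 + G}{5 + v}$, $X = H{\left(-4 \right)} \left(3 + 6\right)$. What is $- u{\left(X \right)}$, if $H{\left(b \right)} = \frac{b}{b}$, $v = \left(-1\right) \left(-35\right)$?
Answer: $\frac{11}{40} \approx 0.275$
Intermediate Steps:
$v = 35$
$H{\left(b \right)} = 1$
$X = 9$ ($X = 1 \left(3 + 6\right) = 1 \cdot 9 = 9$)
$u{\left(G \right)} = - \frac{1}{2} + \frac{G}{40}$ ($u{\left(G \right)} = \frac{-20 + G}{5 + 35} = \frac{-20 + G}{40} = \left(-20 + G\right) \frac{1}{40} = - \frac{1}{2} + \frac{G}{40}$)
$- u{\left(X \right)} = - (- \frac{1}{2} + \frac{1}{40} \cdot 9) = - (- \frac{1}{2} + \frac{9}{40}) = \left(-1\right) \left(- \frac{11}{40}\right) = \frac{11}{40}$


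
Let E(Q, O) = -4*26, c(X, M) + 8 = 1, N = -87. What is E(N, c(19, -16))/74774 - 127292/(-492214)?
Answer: 2366735438/9201202409 ≈ 0.25722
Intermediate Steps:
c(X, M) = -7 (c(X, M) = -8 + 1 = -7)
E(Q, O) = -104
E(N, c(19, -16))/74774 - 127292/(-492214) = -104/74774 - 127292/(-492214) = -104*1/74774 - 127292*(-1/492214) = -52/37387 + 63646/246107 = 2366735438/9201202409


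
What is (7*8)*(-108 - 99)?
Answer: -11592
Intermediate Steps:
(7*8)*(-108 - 99) = 56*(-207) = -11592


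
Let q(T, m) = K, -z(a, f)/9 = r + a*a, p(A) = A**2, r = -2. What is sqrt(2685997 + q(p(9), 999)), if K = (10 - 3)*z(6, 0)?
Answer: sqrt(2683855) ≈ 1638.2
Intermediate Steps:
z(a, f) = 18 - 9*a**2 (z(a, f) = -9*(-2 + a*a) = -9*(-2 + a**2) = 18 - 9*a**2)
K = -2142 (K = (10 - 3)*(18 - 9*6**2) = 7*(18 - 9*36) = 7*(18 - 324) = 7*(-306) = -2142)
q(T, m) = -2142
sqrt(2685997 + q(p(9), 999)) = sqrt(2685997 - 2142) = sqrt(2683855)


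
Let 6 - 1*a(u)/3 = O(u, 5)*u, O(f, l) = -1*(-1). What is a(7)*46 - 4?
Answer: -142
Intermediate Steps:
O(f, l) = 1
a(u) = 18 - 3*u
a(7)*46 - 4 = (18 - 3*7)*46 - 4 = (18 - 21)*46 - 4 = -3*46 - 4 = -138 - 4 = -142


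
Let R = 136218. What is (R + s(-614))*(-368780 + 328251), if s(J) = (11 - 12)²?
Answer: -5520819851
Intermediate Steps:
s(J) = 1 (s(J) = (-1)² = 1)
(R + s(-614))*(-368780 + 328251) = (136218 + 1)*(-368780 + 328251) = 136219*(-40529) = -5520819851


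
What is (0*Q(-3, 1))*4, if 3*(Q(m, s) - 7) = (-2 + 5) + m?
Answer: 0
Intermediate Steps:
Q(m, s) = 8 + m/3 (Q(m, s) = 7 + ((-2 + 5) + m)/3 = 7 + (3 + m)/3 = 7 + (1 + m/3) = 8 + m/3)
(0*Q(-3, 1))*4 = (0*(8 + (⅓)*(-3)))*4 = (0*(8 - 1))*4 = (0*7)*4 = 0*4 = 0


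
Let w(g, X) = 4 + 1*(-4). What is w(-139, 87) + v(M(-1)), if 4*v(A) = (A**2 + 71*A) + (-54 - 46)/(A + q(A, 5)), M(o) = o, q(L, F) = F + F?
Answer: -365/18 ≈ -20.278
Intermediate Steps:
q(L, F) = 2*F
w(g, X) = 0 (w(g, X) = 4 - 4 = 0)
v(A) = -25/(10 + A) + A**2/4 + 71*A/4 (v(A) = ((A**2 + 71*A) + (-54 - 46)/(A + 2*5))/4 = ((A**2 + 71*A) - 100/(A + 10))/4 = ((A**2 + 71*A) - 100/(10 + A))/4 = (A**2 - 100/(10 + A) + 71*A)/4 = -25/(10 + A) + A**2/4 + 71*A/4)
w(-139, 87) + v(M(-1)) = 0 + (-100 + (-1)**3 + 81*(-1)**2 + 710*(-1))/(4*(10 - 1)) = 0 + (1/4)*(-100 - 1 + 81*1 - 710)/9 = 0 + (1/4)*(1/9)*(-100 - 1 + 81 - 710) = 0 + (1/4)*(1/9)*(-730) = 0 - 365/18 = -365/18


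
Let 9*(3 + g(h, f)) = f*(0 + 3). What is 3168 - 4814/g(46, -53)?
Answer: 105429/31 ≈ 3400.9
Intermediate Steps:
g(h, f) = -3 + f/3 (g(h, f) = -3 + (f*(0 + 3))/9 = -3 + (f*3)/9 = -3 + (3*f)/9 = -3 + f/3)
3168 - 4814/g(46, -53) = 3168 - 4814/(-3 + (⅓)*(-53)) = 3168 - 4814/(-3 - 53/3) = 3168 - 4814/(-62/3) = 3168 - 4814*(-3)/62 = 3168 - 1*(-7221/31) = 3168 + 7221/31 = 105429/31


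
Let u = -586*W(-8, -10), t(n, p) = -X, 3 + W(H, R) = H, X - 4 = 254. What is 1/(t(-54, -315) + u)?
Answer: 1/6188 ≈ 0.00016160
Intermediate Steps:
X = 258 (X = 4 + 254 = 258)
W(H, R) = -3 + H
t(n, p) = -258 (t(n, p) = -1*258 = -258)
u = 6446 (u = -586*(-3 - 8) = -586*(-11) = 6446)
1/(t(-54, -315) + u) = 1/(-258 + 6446) = 1/6188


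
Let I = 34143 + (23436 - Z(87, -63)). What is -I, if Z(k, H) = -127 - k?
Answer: -57793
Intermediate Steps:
I = 57793 (I = 34143 + (23436 - (-127 - 1*87)) = 34143 + (23436 - (-127 - 87)) = 34143 + (23436 - 1*(-214)) = 34143 + (23436 + 214) = 34143 + 23650 = 57793)
-I = -1*57793 = -57793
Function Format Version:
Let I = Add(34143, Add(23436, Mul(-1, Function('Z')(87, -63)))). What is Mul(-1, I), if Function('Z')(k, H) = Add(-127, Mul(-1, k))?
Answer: -57793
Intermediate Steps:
I = 57793 (I = Add(34143, Add(23436, Mul(-1, Add(-127, Mul(-1, 87))))) = Add(34143, Add(23436, Mul(-1, Add(-127, -87)))) = Add(34143, Add(23436, Mul(-1, -214))) = Add(34143, Add(23436, 214)) = Add(34143, 23650) = 57793)
Mul(-1, I) = Mul(-1, 57793) = -57793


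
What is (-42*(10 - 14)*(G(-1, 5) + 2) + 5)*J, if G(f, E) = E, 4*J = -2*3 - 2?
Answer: -2362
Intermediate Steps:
J = -2 (J = (-2*3 - 2)/4 = (-6 - 2)/4 = (¼)*(-8) = -2)
(-42*(10 - 14)*(G(-1, 5) + 2) + 5)*J = (-42*(10 - 14)*(5 + 2) + 5)*(-2) = (-(-168)*7 + 5)*(-2) = (-42*(-28) + 5)*(-2) = (1176 + 5)*(-2) = 1181*(-2) = -2362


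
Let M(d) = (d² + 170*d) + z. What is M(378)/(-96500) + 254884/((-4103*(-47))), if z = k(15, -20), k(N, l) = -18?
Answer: -7673039483/9304578250 ≈ -0.82465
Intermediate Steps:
z = -18
M(d) = -18 + d² + 170*d (M(d) = (d² + 170*d) - 18 = -18 + d² + 170*d)
M(378)/(-96500) + 254884/((-4103*(-47))) = (-18 + 378² + 170*378)/(-96500) + 254884/((-4103*(-47))) = (-18 + 142884 + 64260)*(-1/96500) + 254884/192841 = 207126*(-1/96500) + 254884*(1/192841) = -103563/48250 + 254884/192841 = -7673039483/9304578250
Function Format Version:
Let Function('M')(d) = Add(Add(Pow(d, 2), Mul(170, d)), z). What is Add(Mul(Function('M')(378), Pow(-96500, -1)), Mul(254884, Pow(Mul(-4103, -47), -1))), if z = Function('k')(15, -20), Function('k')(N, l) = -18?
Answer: Rational(-7673039483, 9304578250) ≈ -0.82465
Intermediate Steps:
z = -18
Function('M')(d) = Add(-18, Pow(d, 2), Mul(170, d)) (Function('M')(d) = Add(Add(Pow(d, 2), Mul(170, d)), -18) = Add(-18, Pow(d, 2), Mul(170, d)))
Add(Mul(Function('M')(378), Pow(-96500, -1)), Mul(254884, Pow(Mul(-4103, -47), -1))) = Add(Mul(Add(-18, Pow(378, 2), Mul(170, 378)), Pow(-96500, -1)), Mul(254884, Pow(Mul(-4103, -47), -1))) = Add(Mul(Add(-18, 142884, 64260), Rational(-1, 96500)), Mul(254884, Pow(192841, -1))) = Add(Mul(207126, Rational(-1, 96500)), Mul(254884, Rational(1, 192841))) = Add(Rational(-103563, 48250), Rational(254884, 192841)) = Rational(-7673039483, 9304578250)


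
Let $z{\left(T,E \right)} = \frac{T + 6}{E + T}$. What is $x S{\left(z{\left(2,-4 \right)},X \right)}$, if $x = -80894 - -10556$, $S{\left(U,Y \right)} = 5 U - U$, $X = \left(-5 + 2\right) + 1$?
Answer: $1125408$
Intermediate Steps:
$z{\left(T,E \right)} = \frac{6 + T}{E + T}$
$X = -2$ ($X = -3 + 1 = -2$)
$S{\left(U,Y \right)} = 4 U$
$x = -70338$ ($x = -80894 + 10556 = -70338$)
$x S{\left(z{\left(2,-4 \right)},X \right)} = - 70338 \cdot 4 \frac{6 + 2}{-4 + 2} = - 70338 \cdot 4 \frac{1}{-2} \cdot 8 = - 70338 \cdot 4 \left(\left(- \frac{1}{2}\right) 8\right) = - 70338 \cdot 4 \left(-4\right) = \left(-70338\right) \left(-16\right) = 1125408$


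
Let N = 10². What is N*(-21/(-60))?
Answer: 35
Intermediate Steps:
N = 100
N*(-21/(-60)) = 100*(-21/(-60)) = 100*(-21*(-1/60)) = 100*(7/20) = 35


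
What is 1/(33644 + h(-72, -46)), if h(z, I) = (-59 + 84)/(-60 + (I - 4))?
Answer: 22/740163 ≈ 2.9723e-5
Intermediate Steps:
h(z, I) = 25/(-64 + I) (h(z, I) = 25/(-60 + (-4 + I)) = 25/(-64 + I))
1/(33644 + h(-72, -46)) = 1/(33644 + 25/(-64 - 46)) = 1/(33644 + 25/(-110)) = 1/(33644 + 25*(-1/110)) = 1/(33644 - 5/22) = 1/(740163/22) = 22/740163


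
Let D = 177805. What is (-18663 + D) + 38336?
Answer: 197478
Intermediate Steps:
(-18663 + D) + 38336 = (-18663 + 177805) + 38336 = 159142 + 38336 = 197478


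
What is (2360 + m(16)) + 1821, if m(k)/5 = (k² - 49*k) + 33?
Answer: 1706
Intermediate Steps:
m(k) = 165 - 245*k + 5*k² (m(k) = 5*((k² - 49*k) + 33) = 5*(33 + k² - 49*k) = 165 - 245*k + 5*k²)
(2360 + m(16)) + 1821 = (2360 + (165 - 245*16 + 5*16²)) + 1821 = (2360 + (165 - 3920 + 5*256)) + 1821 = (2360 + (165 - 3920 + 1280)) + 1821 = (2360 - 2475) + 1821 = -115 + 1821 = 1706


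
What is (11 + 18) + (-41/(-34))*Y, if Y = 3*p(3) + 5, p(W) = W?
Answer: 780/17 ≈ 45.882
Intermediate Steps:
Y = 14 (Y = 3*3 + 5 = 9 + 5 = 14)
(11 + 18) + (-41/(-34))*Y = (11 + 18) - 41/(-34)*14 = 29 - 41*(-1/34)*14 = 29 + (41/34)*14 = 29 + 287/17 = 780/17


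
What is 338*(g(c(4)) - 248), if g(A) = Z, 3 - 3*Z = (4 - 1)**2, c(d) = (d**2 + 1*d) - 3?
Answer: -84500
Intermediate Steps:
c(d) = -3 + d + d**2 (c(d) = (d**2 + d) - 3 = (d + d**2) - 3 = -3 + d + d**2)
Z = -2 (Z = 1 - (4 - 1)**2/3 = 1 - 1/3*3**2 = 1 - 1/3*9 = 1 - 3 = -2)
g(A) = -2
338*(g(c(4)) - 248) = 338*(-2 - 248) = 338*(-250) = -84500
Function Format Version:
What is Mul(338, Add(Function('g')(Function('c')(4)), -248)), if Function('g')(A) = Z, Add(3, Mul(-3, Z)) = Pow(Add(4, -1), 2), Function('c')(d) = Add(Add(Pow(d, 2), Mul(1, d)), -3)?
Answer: -84500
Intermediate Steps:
Function('c')(d) = Add(-3, d, Pow(d, 2)) (Function('c')(d) = Add(Add(Pow(d, 2), d), -3) = Add(Add(d, Pow(d, 2)), -3) = Add(-3, d, Pow(d, 2)))
Z = -2 (Z = Add(1, Mul(Rational(-1, 3), Pow(Add(4, -1), 2))) = Add(1, Mul(Rational(-1, 3), Pow(3, 2))) = Add(1, Mul(Rational(-1, 3), 9)) = Add(1, -3) = -2)
Function('g')(A) = -2
Mul(338, Add(Function('g')(Function('c')(4)), -248)) = Mul(338, Add(-2, -248)) = Mul(338, -250) = -84500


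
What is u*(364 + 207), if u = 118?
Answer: 67378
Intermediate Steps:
u*(364 + 207) = 118*(364 + 207) = 118*571 = 67378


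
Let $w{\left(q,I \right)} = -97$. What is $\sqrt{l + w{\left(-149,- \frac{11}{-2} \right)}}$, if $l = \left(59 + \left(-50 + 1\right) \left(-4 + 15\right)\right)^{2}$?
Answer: $\sqrt{230303} \approx 479.9$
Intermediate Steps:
$l = 230400$ ($l = \left(59 - 539\right)^{2} = \left(-480\right)^{2} = 230400$)
$\sqrt{l + w{\left(-149,- \frac{11}{-2} \right)}} = \sqrt{230400 - 97} = \sqrt{230303}$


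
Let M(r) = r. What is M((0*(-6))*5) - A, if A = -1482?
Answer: 1482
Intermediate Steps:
M((0*(-6))*5) - A = (0*(-6))*5 - 1*(-1482) = 0*5 + 1482 = 0 + 1482 = 1482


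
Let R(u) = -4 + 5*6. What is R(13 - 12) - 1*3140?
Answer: -3114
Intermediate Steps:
R(u) = 26 (R(u) = -4 + 30 = 26)
R(13 - 12) - 1*3140 = 26 - 1*3140 = 26 - 3140 = -3114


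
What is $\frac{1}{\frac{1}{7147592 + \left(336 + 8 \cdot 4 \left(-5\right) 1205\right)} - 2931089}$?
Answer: $- \frac{6955128}{20386099174391} \approx -3.4117 \cdot 10^{-7}$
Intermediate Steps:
$\frac{1}{\frac{1}{7147592 + \left(336 + 8 \cdot 4 \left(-5\right) 1205\right)} - 2931089} = \frac{1}{\frac{1}{7147592 + \left(336 + 32 \left(-5\right) 1205\right)} - 2931089} = \frac{1}{\frac{1}{7147592 + \left(336 - 192800\right)} - 2931089} = \frac{1}{\frac{1}{7147592 - 192464} - 2931089} = \frac{1}{\frac{1}{6955128} - 2931089} = \frac{1}{- \frac{20386099174391}{6955128}} = - \frac{6955128}{20386099174391}$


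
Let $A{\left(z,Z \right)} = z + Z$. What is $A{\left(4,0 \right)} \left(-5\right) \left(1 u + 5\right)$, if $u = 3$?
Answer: $-160$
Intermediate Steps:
$A{\left(z,Z \right)} = Z + z$
$A{\left(4,0 \right)} \left(-5\right) \left(1 u + 5\right) = \left(0 + 4\right) \left(-5\right) \left(1 \cdot 3 + 5\right) = 4 \left(-5\right) \left(3 + 5\right) = \left(-20\right) 8 = -160$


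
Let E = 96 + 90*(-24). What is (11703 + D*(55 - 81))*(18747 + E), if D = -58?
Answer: 220399113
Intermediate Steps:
E = -2064 (E = 96 - 2160 = -2064)
(11703 + D*(55 - 81))*(18747 + E) = (11703 - 58*(55 - 81))*(18747 - 2064) = (11703 - 58*(-26))*16683 = (11703 + 1508)*16683 = 13211*16683 = 220399113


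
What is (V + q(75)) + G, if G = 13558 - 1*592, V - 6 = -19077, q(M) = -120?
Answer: -6225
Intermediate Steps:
V = -19071 (V = 6 - 19077 = -19071)
G = 12966 (G = 13558 - 592 = 12966)
(V + q(75)) + G = (-19071 - 120) + 12966 = -19191 + 12966 = -6225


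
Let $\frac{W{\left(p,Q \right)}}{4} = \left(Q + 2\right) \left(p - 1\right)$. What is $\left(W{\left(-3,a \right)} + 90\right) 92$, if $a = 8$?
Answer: $-6440$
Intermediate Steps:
$W{\left(p,Q \right)} = 4 \left(-1 + p\right) \left(2 + Q\right)$ ($W{\left(p,Q \right)} = 4 \left(Q + 2\right) \left(p - 1\right) = 4 \left(2 + Q\right) \left(-1 + p\right) = 4 \left(-1 + p\right) \left(2 + Q\right)$)
$\left(W{\left(-3,a \right)} + 90\right) 92 = \left(\left(-8 - 32 + 8 \left(-3\right) + 4 \cdot 8 \left(-3\right)\right) + 90\right) 92 = \left(\left(-8 - 32 - 24 - 96\right) + 90\right) 92 = \left(-160 + 90\right) 92 = \left(-70\right) 92 = -6440$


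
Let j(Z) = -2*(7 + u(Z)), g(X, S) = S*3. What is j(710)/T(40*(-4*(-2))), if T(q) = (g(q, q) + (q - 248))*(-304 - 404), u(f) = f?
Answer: 239/121776 ≈ 0.0019626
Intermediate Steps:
g(X, S) = 3*S
j(Z) = -14 - 2*Z (j(Z) = -2*(7 + Z) = -14 - 2*Z)
T(q) = 175584 - 2832*q (T(q) = (3*q + (q - 248))*(-304 - 404) = (3*q + (-248 + q))*(-708) = (-248 + 4*q)*(-708) = 175584 - 2832*q)
j(710)/T(40*(-4*(-2))) = (-14 - 2*710)/(175584 - 113280*(-4*(-2))) = (-14 - 1420)/(175584 - 113280*8) = -1434/(175584 - 2832*320) = -1434/(175584 - 906240) = -1434/(-730656) = -1434*(-1/730656) = 239/121776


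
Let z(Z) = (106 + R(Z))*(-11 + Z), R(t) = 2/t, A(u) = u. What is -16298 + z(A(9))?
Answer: -148594/9 ≈ -16510.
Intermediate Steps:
z(Z) = (-11 + Z)*(106 + 2/Z) (z(Z) = (106 + 2/Z)*(-11 + Z) = (-11 + Z)*(106 + 2/Z))
-16298 + z(A(9)) = -16298 + (-1164 - 22/9 + 106*9) = -16298 + (-1164 - 22*1/9 + 954) = -16298 + (-1164 - 22/9 + 954) = -16298 - 1912/9 = -148594/9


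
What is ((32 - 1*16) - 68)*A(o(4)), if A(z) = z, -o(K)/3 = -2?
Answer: -312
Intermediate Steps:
o(K) = 6 (o(K) = -3*(-2) = 6)
((32 - 1*16) - 68)*A(o(4)) = ((32 - 1*16) - 68)*6 = ((32 - 16) - 68)*6 = (16 - 68)*6 = -52*6 = -312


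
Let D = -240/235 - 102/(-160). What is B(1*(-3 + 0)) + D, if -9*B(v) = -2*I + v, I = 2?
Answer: 13333/33840 ≈ 0.39400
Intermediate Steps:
B(v) = 4/9 - v/9 (B(v) = -(-2*2 + v)/9 = -(-4 + v)/9 = 4/9 - v/9)
D = -1443/3760 (D = -240*1/235 - 102*(-1/160) = -48/47 + 51/80 = -1443/3760 ≈ -0.38378)
B(1*(-3 + 0)) + D = (4/9 - (-3 + 0)/9) - 1443/3760 = (4/9 - (-3)/9) - 1443/3760 = (4/9 - 1/9*(-3)) - 1443/3760 = (4/9 + 1/3) - 1443/3760 = 7/9 - 1443/3760 = 13333/33840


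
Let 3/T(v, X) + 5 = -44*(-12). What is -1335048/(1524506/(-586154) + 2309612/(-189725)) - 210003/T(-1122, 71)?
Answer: -30001772122702116527/821512606549 ≈ -3.6520e+7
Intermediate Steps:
T(v, X) = 3/523 (T(v, X) = 3/(-5 - 44*(-12)) = 3/(-5 + 528) = 3/523)
-1335048/(1524506/(-586154) + 2309612/(-189725)) - 210003/T(-1122, 71) = -1335048/(1524506/(-586154) + 2309612/(-189725)) - 210003/3/523 = -1335048/(1524506*(-1/586154) + 2309612*(-1/189725)) - 210003*523/3 = -1335048/(-762253/293077 - 2309612/189725) - 36610523 = -1335048/(-821512606549/55604033825) - 36610523 = -1335048*(-55604033825/821512606549) - 36610523 = 74234054149998600/821512606549 - 36610523 = -30001772122702116527/821512606549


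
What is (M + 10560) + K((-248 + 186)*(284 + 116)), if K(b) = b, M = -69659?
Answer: -83899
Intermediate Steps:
(M + 10560) + K((-248 + 186)*(284 + 116)) = (-69659 + 10560) + (-248 + 186)*(284 + 116) = -59099 - 62*400 = -59099 - 24800 = -83899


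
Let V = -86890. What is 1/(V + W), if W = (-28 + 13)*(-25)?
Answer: -1/86515 ≈ -1.1559e-5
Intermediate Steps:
W = 375 (W = -15*(-25) = 375)
1/(V + W) = 1/(-86890 + 375) = 1/(-86515) = -1/86515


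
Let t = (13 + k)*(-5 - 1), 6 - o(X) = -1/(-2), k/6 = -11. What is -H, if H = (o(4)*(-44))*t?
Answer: 76956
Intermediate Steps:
k = -66 (k = 6*(-11) = -66)
o(X) = 11/2 (o(X) = 6 - (-1)/(-2) = 6 - (-1)*(-1)/2 = 6 - 1*½ = 6 - ½ = 11/2)
t = 318 (t = (13 - 66)*(-5 - 1) = -53*(-6) = 318)
H = -76956 (H = ((11/2)*(-44))*318 = -242*318 = -76956)
-H = -1*(-76956) = 76956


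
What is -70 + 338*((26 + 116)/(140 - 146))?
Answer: -24208/3 ≈ -8069.3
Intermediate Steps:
-70 + 338*((26 + 116)/(140 - 146)) = -70 + 338*(142/(-6)) = -70 + 338*(142*(-1/6)) = -70 + 338*(-71/3) = -70 - 23998/3 = -24208/3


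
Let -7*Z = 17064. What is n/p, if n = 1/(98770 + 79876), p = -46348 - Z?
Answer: -7/54910778312 ≈ -1.2748e-10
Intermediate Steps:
Z = -17064/7 (Z = -1/7*17064 = -17064/7 ≈ -2437.7)
p = -307372/7 (p = -46348 - 1*(-17064/7) = -46348 + 17064/7 = -307372/7 ≈ -43910.)
n = 1/178646 ≈ 5.5977e-6
n/p = 1/(178646*(-307372/7)) = (1/178646)*(-7/307372) = -7/54910778312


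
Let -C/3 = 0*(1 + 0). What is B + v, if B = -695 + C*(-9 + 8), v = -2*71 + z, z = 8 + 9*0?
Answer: -829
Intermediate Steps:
C = 0 (C = -0*(1 + 0) = -0 = -3*0 = 0)
z = 8 (z = 8 + 0 = 8)
v = -134 (v = -2*71 + 8 = -142 + 8 = -134)
B = -695 (B = -695 + 0*(-9 + 8) = -695 + 0*(-1) = -695 + 0 = -695)
B + v = -695 - 134 = -829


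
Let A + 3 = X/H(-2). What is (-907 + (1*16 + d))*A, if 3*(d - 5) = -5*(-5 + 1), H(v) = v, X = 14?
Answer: 26380/3 ≈ 8793.3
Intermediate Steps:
d = 35/3 (d = 5 + (-5*(-5 + 1))/3 = 5 + (-5*(-4))/3 = 5 + (⅓)*20 = 5 + 20/3 = 35/3 ≈ 11.667)
A = -10 (A = -3 + 14/(-2) = -3 + 14*(-½) = -3 - 7 = -10)
(-907 + (1*16 + d))*A = (-907 + (1*16 + 35/3))*(-10) = (-907 + (16 + 35/3))*(-10) = (-907 + 83/3)*(-10) = -2638/3*(-10) = 26380/3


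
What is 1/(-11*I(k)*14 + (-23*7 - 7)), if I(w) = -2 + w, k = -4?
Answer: 1/756 ≈ 0.0013228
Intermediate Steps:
1/(-11*I(k)*14 + (-23*7 - 7)) = 1/(-11*(-2 - 4)*14 + (-23*7 - 7)) = 1/(-11*(-6)*14 + (-161 - 7)) = 1/(66*14 - 168) = 1/(924 - 168) = 1/756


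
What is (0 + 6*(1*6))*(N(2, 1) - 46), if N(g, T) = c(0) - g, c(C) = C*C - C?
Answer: -1728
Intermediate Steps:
c(C) = C² - C
N(g, T) = -g (N(g, T) = 0*(-1 + 0) - g = 0*(-1) - g = 0 - g = -g)
(0 + 6*(1*6))*(N(2, 1) - 46) = (0 + 6*(1*6))*(-1*2 - 46) = (0 + 6*6)*(-2 - 46) = (0 + 36)*(-48) = 36*(-48) = -1728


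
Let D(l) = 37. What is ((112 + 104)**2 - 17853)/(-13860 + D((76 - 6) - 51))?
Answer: -28803/13823 ≈ -2.0837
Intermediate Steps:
((112 + 104)**2 - 17853)/(-13860 + D((76 - 6) - 51)) = ((112 + 104)**2 - 17853)/(-13860 + 37) = (216**2 - 17853)/(-13823) = (46656 - 17853)*(-1/13823) = 28803*(-1/13823) = -28803/13823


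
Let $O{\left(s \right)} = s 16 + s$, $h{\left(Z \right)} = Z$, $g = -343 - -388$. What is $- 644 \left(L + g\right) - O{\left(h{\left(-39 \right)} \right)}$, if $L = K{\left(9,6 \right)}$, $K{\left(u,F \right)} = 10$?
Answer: $-34757$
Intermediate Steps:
$g = 45$ ($g = -343 + 388 = 45$)
$L = 10$
$O{\left(s \right)} = 17 s$ ($O{\left(s \right)} = 16 s + s = 17 s$)
$- 644 \left(L + g\right) - O{\left(h{\left(-39 \right)} \right)} = - 644 \left(10 + 45\right) - 17 \left(-39\right) = \left(-644\right) 55 - -663 = -35420 + 663 = -34757$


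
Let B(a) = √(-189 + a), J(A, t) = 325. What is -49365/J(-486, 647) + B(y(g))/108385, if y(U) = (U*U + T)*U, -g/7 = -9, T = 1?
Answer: -9873/65 + 3*√27769/108385 ≈ -151.89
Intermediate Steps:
g = 63 (g = -7*(-9) = 63)
y(U) = U*(1 + U²) (y(U) = (U*U + 1)*U = (U² + 1)*U = (1 + U²)*U = U*(1 + U²))
-49365/J(-486, 647) + B(y(g))/108385 = -49365/325 + √(-189 + (63 + 63³))/108385 = -49365*1/325 + √(-189 + (63 + 250047))*(1/108385) = -9873/65 + √(-189 + 250110)*(1/108385) = -9873/65 + √249921*(1/108385) = -9873/65 + (3*√27769)*(1/108385) = -9873/65 + 3*√27769/108385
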